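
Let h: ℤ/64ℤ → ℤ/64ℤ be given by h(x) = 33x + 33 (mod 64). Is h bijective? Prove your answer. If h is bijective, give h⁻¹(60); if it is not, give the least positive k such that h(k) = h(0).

If h(u) = h(v), then 33u ≡ 33v (mod 64). Because gcd(33, 64) = 1, we may cancel 33 to get u ≡ v (mod 64).
We now compute 33⁻¹ mod 64 explicitly. Euclid's algorithm: 64 = 1·33 + 31, 33 = 1·31 + 2, 31 = 15·2 + 1; back-substituting gives 1 = 33·33 − 17·64, so 33⁻¹ ≡ 33 (mod 64).
For any y ∈ ℤ/64ℤ, x = 33(y − 33) mod 64 satisfies h(x) = 33·33(y − 33) + 33 ≡ y (since 33·33 ≡ 1 mod 64). So every y has a preimage.
So h is bijective.
Since h is bijective, we find h⁻¹(60): we need 33x ≡ 60 − 33 ≡ 27 (mod 64). Using 33⁻¹ = 33: x ≡ 33·27 = 891 = 13·64 + 59, so x = 59.
Check: h(59) = 33·59 + 33 = 1980 = 30·64 + 60 ≡ 60 (mod 64).

59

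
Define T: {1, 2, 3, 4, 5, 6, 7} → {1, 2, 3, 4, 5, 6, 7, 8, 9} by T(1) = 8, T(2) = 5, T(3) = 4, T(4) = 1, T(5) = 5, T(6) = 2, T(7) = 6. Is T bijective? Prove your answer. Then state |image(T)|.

6

T(2) = 5 = T(5) with 2 ≠ 5, so T is not injective, hence not bijective.
The image of T is {1, 2, 4, 5, 6, 8}, which has 6 elements.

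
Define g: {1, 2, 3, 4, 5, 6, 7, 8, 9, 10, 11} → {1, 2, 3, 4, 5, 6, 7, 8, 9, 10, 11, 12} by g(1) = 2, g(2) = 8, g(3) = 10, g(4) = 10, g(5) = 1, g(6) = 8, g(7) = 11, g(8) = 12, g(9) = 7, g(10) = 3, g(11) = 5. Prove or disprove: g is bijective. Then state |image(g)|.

g(3) = 10 = g(4) with 3 ≠ 4, so g is not injective, hence not bijective.
The image of g is {1, 2, 3, 5, 7, 8, 10, 11, 12}, which has 9 elements.

9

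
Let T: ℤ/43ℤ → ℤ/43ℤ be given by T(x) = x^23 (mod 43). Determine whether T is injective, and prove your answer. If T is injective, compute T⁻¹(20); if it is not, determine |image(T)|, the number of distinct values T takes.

Since 43 is prime, the nonzero elements of ℤ/43ℤ form a cyclic group of order 42.
As gcd(23, 42) = 1, raising to the 23rd power is a bijection on this group: if u^23 ≡ v^23 then (uv^{−1})^23 = 1, and the only element of order dividing gcd(23, 42) = 1 is 1, so u = v.
With T(0) = 0 this makes T injective on all of ℤ/43ℤ, hence bijective (finite equal-size domain and codomain). In particular T is injective.
Since T is injective, we find the preimage of 20. The inverse of x ↦ x^23 on (ℤ/43ℤ)^× is x ↦ x^11, because 23·11 = 253 = 6·42 + 1 ≡ 1 (mod 42) and x^{42} = 1 for x ≠ 0 (Fermat). So T⁻¹(20) = 20^11 mod 43.
Repeated squaring mod 43: 20^1 ≡ 20, 20^2 ≡ 20² = 400 ≡ 13, 20^4 ≡ 13² = 169 ≡ 40, 20^8 ≡ 40² = 1600 ≡ 9. Since 11 = 8 + 2 + 1, 20^11 ≡ 9·13·20: 9·13 = 117 ≡ 31, then 31·20 = 620 ≡ 18. So 20^11 ≡ 18 (mod 43).
Hence T⁻¹(20) = 18.

18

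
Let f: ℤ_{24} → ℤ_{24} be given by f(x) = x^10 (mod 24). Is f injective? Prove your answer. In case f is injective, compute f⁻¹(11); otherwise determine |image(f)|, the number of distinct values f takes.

f(2): Repeated squaring mod 24: 2^1 ≡ 2, 2^2 ≡ 2² = 4, 2^4 ≡ 4² = 16, 2^8 ≡ 16² = 256 ≡ 16. Since 10 = 8 + 2, 2^10 ≡ 16·4: 16·4 = 64 ≡ 16. So 2^10 ≡ 16 (mod 24).
f(4): Repeated squaring mod 24: 4^1 ≡ 4, 4^2 ≡ 4² = 16, 4^4 ≡ 16² = 256 ≡ 16, 4^8 ≡ 16² = 256 ≡ 16. Since 10 = 8 + 2, 4^10 ≡ 16·16: 16·16 = 256 ≡ 16. So 4^10 ≡ 16 (mod 24).
So f(2) = f(4) = 16 while 2 ≠ 4, therefore f is not injective.
Since f is not injective, we determine |image(f)|. Computing x^10 mod 24 for each x (by repeated squaring, reducing mod 24 at every step), the values f(0), f(1), …, f(23) are: 0, 1, 16, 9, 16, 1, 0, 1, 16, 9, 16, 1, 0, 1, 16, 9, 16, 1, 0, 1, 16, 9, 16, 1.
The distinct values are {0, 1, 9, 16}; there are 4 of them.

4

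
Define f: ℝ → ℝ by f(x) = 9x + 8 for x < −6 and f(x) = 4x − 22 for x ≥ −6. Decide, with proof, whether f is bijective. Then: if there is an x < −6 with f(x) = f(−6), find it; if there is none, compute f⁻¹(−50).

Both pieces are strictly increasing (slopes 9 and 4), so each is injective on its own interval.
The left piece maps (−∞, −6) onto (−∞, −46); the right piece maps [−6, ∞) onto [−46, ∞).
Since −46 = −46, the images partition ℝ: f is injective and surjective, hence bijective.
Because the two images are disjoint, no x < −6 has f(x) = f(−6), so we compute f⁻¹(−50): −50 lies in (−∞, −46), so solve 9x + 8 = −50: x = (−50 − 8)/9 = −58/9.

-58/9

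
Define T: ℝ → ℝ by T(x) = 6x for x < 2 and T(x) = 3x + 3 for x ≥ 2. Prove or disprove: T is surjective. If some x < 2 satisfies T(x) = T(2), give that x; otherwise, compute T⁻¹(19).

Both pieces are strictly increasing (slopes 6 and 3), so each is injective on its own interval.
The left piece maps (−∞, 2) onto (−∞, 12); the right piece maps [2, ∞) onto [9, ∞).
The union (−∞, 12) ∪ [9, ∞) covers ℝ, so T is surjective.
For the follow-up: the images overlap, so an x < 2 with T(x) = T(2) exists. T(2) = 9; solving 6x = 9 for x < 2 gives x = (9 − 0)/6 = 3/2.

3/2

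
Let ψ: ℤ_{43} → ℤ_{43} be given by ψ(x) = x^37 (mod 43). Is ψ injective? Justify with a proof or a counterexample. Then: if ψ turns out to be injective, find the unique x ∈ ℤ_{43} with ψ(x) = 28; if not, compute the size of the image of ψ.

29

Since 43 is prime, the nonzero elements of ℤ_{43} form a cyclic group of order 42.
As gcd(37, 42) = 1, raising to the 37th power is a bijection on this group: if u^37 ≡ v^37 then (uv^{−1})^37 = 1, and the only element of order dividing gcd(37, 42) = 1 is 1, so u = v.
With ψ(0) = 0 this makes ψ injective on all of ℤ_{43}, hence bijective (finite equal-size domain and codomain). In particular ψ is injective.
Since ψ is injective, we find the preimage of 28. The inverse of x ↦ x^37 on (ℤ_{43})^× is x ↦ x^25, because 37·25 = 925 = 22·42 + 1 ≡ 1 (mod 42) and x^{42} = 1 for x ≠ 0 (Fermat). So ψ⁻¹(28) = 28^25 mod 43.
Repeated squaring mod 43: 28^1 ≡ 28, 28^2 ≡ 28² = 784 ≡ 10, 28^4 ≡ 10² = 100 ≡ 14, 28^8 ≡ 14² = 196 ≡ 24, 28^16 ≡ 24² = 576 ≡ 17. Since 25 = 16 + 8 + 1, 28^25 ≡ 17·24·28: 17·24 = 408 ≡ 21, then 21·28 = 588 ≡ 29. So 28^25 ≡ 29 (mod 43).
Hence ψ⁻¹(28) = 29.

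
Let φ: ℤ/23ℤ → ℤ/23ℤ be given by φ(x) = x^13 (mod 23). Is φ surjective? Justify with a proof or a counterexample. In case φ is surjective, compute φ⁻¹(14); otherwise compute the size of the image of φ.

Since 23 is prime, the nonzero elements of ℤ/23ℤ form a cyclic group of order 22.
As gcd(13, 22) = 1, raising to the 13th power is a bijection on this group: if a^13 ≡ b^13 then (ab^{−1})^13 = 1, and the only element of order dividing gcd(13, 22) = 1 is 1, so a = b.
With φ(0) = 0 this makes φ injective on all of ℤ/23ℤ, hence bijective (finite equal-size domain and codomain). In particular φ is surjective.
Since φ is surjective, we find the preimage of 14. The inverse of x ↦ x^13 on (ℤ/23ℤ)^× is x ↦ x^17, because 13·17 = 221 = 10·22 + 1 ≡ 1 (mod 22) and x^{22} = 1 for x ≠ 0 (Fermat). So φ⁻¹(14) = 14^17 mod 23.
Repeated squaring mod 23: 14^1 ≡ 14, 14^2 ≡ 14² = 196 ≡ 12, 14^4 ≡ 12² = 144 ≡ 6, 14^8 ≡ 6² = 36 ≡ 13, 14^16 ≡ 13² = 169 ≡ 8. Since 17 = 16 + 1, 14^17 ≡ 8·14: 8·14 = 112 ≡ 20. So 14^17 ≡ 20 (mod 23).
Hence φ⁻¹(14) = 20.

20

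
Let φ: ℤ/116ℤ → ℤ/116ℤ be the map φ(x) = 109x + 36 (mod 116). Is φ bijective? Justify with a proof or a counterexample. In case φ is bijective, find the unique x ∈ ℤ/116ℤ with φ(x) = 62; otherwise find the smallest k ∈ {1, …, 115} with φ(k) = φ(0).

If φ(x_1) = φ(x_2), then 109x_1 ≡ 109x_2 (mod 116). Because gcd(109, 116) = 1, we may cancel 109 to get x_1 ≡ x_2 (mod 116).
We now compute 109⁻¹ mod 116 explicitly. Euclid's algorithm: 116 = 1·109 + 7, 109 = 15·7 + 4, 7 = 1·4 + 3, 4 = 1·3 + 1; back-substituting gives 1 = 33·109 − 31·116, so 109⁻¹ ≡ 33 (mod 116).
For any y ∈ ℤ/116ℤ, x = 33(y − 36) mod 116 satisfies φ(x) = 109·33(y − 36) + 36 ≡ y (since 109·33 ≡ 1 mod 116). So every y has a preimage.
Hence φ is bijective.
Since φ is bijective, we compute φ⁻¹(62): solve 109x + 36 ≡ 62 (mod 116), i.e. 109x ≡ 26 (mod 116).
Multiplying by 109⁻¹ = 33 gives x ≡ 33·26 = 858 = 7·116 + 46 ≡ 46 (mod 116).
Check: φ(46) = 109·46 + 36 = 5050 = 43·116 + 62 ≡ 62 (mod 116).

46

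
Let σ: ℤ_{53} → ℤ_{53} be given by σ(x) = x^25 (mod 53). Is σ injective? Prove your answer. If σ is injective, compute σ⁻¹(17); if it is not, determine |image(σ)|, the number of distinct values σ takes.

Since 53 is prime, the nonzero elements of ℤ_{53} form a cyclic group of order 52.
As gcd(25, 52) = 1, raising to the 25th power is a bijection on this group: if s^25 ≡ t^25 then (st^{−1})^25 = 1, and the only element of order dividing gcd(25, 52) = 1 is 1, so s = t.
With σ(0) = 0 this makes σ injective on all of ℤ_{53}, hence bijective (finite equal-size domain and codomain). In particular σ is injective.
Since σ is injective, we find the preimage of 17. The inverse of x ↦ x^25 on (ℤ_{53})^× is x ↦ x^25, because 25·25 = 625 = 12·52 + 1 ≡ 1 (mod 52) and x^{52} = 1 for x ≠ 0 (Fermat). So σ⁻¹(17) = 17^25 mod 53.
Repeated squaring mod 53: 17^1 ≡ 17, 17^2 ≡ 17² = 289 ≡ 24, 17^4 ≡ 24² = 576 ≡ 46, 17^8 ≡ 46² = 2116 ≡ 49, 17^16 ≡ 49² = 2401 ≡ 16. Since 25 = 16 + 8 + 1, 17^25 ≡ 16·49·17: 16·49 = 784 ≡ 42, then 42·17 = 714 ≡ 25. So 17^25 ≡ 25 (mod 53).
Hence σ⁻¹(17) = 25.

25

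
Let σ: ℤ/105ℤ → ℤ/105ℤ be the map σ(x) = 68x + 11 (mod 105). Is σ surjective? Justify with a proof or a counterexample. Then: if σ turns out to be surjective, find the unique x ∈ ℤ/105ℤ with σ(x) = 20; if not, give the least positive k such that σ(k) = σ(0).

Since gcd(68, 105) = 1, 68 is invertible modulo 105. Euclid's algorithm: 105 = 1·68 + 37, 68 = 1·37 + 31, 37 = 1·31 + 6, 31 = 5·6 + 1; back-substituting gives 1 = 17·68 − 11·105, so 68⁻¹ ≡ 17 (mod 105).
For any y ∈ ℤ/105ℤ, x = 17(y − 11) mod 105 satisfies σ(x) = 68·17(y − 11) + 11 ≡ y (since 68·17 ≡ 1 mod 105). So every y has a preimage.
Hence σ is surjective.
Since σ is surjective, we compute σ⁻¹(20): solve 68x + 11 ≡ 20 (mod 105), i.e. 68x ≡ 9 (mod 105).
Multiplying by 68⁻¹ = 17 gives x ≡ 17·9 = 153 = 1·105 + 48 ≡ 48 (mod 105).
Check: σ(48) = 68·48 + 11 = 3275 = 31·105 + 20 ≡ 20 (mod 105).

48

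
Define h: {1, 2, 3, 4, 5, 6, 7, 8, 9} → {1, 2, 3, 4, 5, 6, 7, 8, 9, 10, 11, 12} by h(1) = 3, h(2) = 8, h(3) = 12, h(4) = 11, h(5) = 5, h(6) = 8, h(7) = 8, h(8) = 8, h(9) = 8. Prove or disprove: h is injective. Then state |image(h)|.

5

h(2) = 8 = h(6) with 2 ≠ 6, so h is not injective.
The image of h is {3, 5, 8, 11, 12}, which has 5 elements.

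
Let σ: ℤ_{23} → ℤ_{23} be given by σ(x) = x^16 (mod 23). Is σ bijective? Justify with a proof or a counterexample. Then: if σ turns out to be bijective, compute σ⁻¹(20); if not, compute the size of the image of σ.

σ(11): Repeated squaring mod 23: 11^1 ≡ 11, 11^2 ≡ 11² = 121 ≡ 6, 11^4 ≡ 6² = 36 ≡ 13, 11^8 ≡ 13² = 169 ≡ 8, 11^16 ≡ 8² = 64 ≡ 18. So 11^16 ≡ 18 (mod 23).
σ(12): Repeated squaring mod 23: 12^1 ≡ 12, 12^2 ≡ 12² = 144 ≡ 6, 12^4 ≡ 6² = 36 ≡ 13, 12^8 ≡ 13² = 169 ≡ 8, 12^16 ≡ 8² = 64 ≡ 18. So 12^16 ≡ 18 (mod 23).
So σ(11) = σ(12) = 18 while 11 ≠ 12, so σ is not injective, hence not bijective.
Since σ is not bijective, we determine |image(σ)|. Computing x^16 mod 23 for each x (by repeated squaring, reducing mod 23 at every step), the values σ(0), σ(1), …, σ(22) are: 0, 1, 9, 13, 12, 3, 2, 6, 16, 8, 4, 18, 18, 4, 8, 16, 6, 2, 3, 12, 13, 9, 1.
The distinct values are {0, 1, 2, 3, 4, 6, 8, 9, 12, 13, 16, 18}; there are 12 of them.

12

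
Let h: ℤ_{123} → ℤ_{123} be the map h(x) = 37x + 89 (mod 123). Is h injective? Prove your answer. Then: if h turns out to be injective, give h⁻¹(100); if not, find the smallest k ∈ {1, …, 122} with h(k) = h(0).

Recall: injectivity means: for all x_1, x_2 in the domain, h(x_1) = h(x_2) implies x_1 = x_2.
If h(x_1) = h(x_2), then 37x_1 ≡ 37x_2 (mod 123). Because gcd(37, 123) = 1, we may cancel 37 to get x_1 ≡ x_2 (mod 123).
Therefore h is injective.
We now compute 37⁻¹ mod 123 explicitly. Euclid's algorithm: 123 = 3·37 + 12, 37 = 3·12 + 1; back-substituting gives 1 = 10·37 − 3·123, so 37⁻¹ ≡ 10 (mod 123).
Since h is injective, we compute h⁻¹(100): solve 37x + 89 ≡ 100 (mod 123), i.e. 37x ≡ 11 (mod 123).
Multiplying by 37⁻¹ = 10 gives x ≡ 10·11 = 110 ≡ 110 (mod 123).
Check: h(110) = 37·110 + 89 = 4159 = 33·123 + 100 ≡ 100 (mod 123).

110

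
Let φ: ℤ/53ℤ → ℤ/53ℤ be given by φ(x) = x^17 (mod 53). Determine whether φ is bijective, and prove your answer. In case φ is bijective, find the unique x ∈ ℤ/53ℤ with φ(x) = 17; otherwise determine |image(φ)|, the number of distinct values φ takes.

43

Since 53 is prime, the nonzero elements of ℤ/53ℤ form a cyclic group of order 52.
As gcd(17, 52) = 1, raising to the 17th power is a bijection on this group: if s^17 ≡ t^17 then (st^{−1})^17 = 1, and the only element of order dividing gcd(17, 52) = 1 is 1, so s = t.
With φ(0) = 0 this makes φ injective on all of ℤ/53ℤ, hence bijective (finite equal-size domain and codomain). In particular φ is bijective.
Since φ is bijective, we find the preimage of 17. The inverse of x ↦ x^17 on (ℤ/53ℤ)^× is x ↦ x^49, because 17·49 = 833 = 16·52 + 1 ≡ 1 (mod 52) and x^{52} = 1 for x ≠ 0 (Fermat). So φ⁻¹(17) = 17^49 mod 53.
Repeated squaring mod 53: 17^1 ≡ 17, 17^2 ≡ 17² = 289 ≡ 24, 17^4 ≡ 24² = 576 ≡ 46, 17^8 ≡ 46² = 2116 ≡ 49, 17^16 ≡ 49² = 2401 ≡ 16, 17^32 ≡ 16² = 256 ≡ 44. Since 49 = 32 + 16 + 1, 17^49 ≡ 44·16·17: 44·16 = 704 ≡ 15, then 15·17 = 255 ≡ 43. So 17^49 ≡ 43 (mod 53).
Hence φ⁻¹(17) = 43.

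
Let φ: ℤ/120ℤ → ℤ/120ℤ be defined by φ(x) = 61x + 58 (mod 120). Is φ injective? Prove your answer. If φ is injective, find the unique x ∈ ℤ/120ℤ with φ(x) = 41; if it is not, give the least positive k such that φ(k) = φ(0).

43

If φ(s) = φ(t), then 61s ≡ 61t (mod 120). Because gcd(61, 120) = 1, we may cancel 61 to get s ≡ t (mod 120).
Therefore φ is injective.
We now compute 61⁻¹ mod 120 explicitly. Euclid's algorithm: 120 = 1·61 + 59, 61 = 1·59 + 2, 59 = 29·2 + 1; back-substituting gives 1 = 61·61 − 31·120, so 61⁻¹ ≡ 61 (mod 120).
Since φ is injective, we find φ⁻¹(41): we need 61x ≡ 41 − 58 ≡ 103 (mod 120). Using 61⁻¹ = 61: x ≡ 61·103 = 6283 = 52·120 + 43, so x = 43.
Check: φ(43) = 61·43 + 58 = 2681 = 22·120 + 41 ≡ 41 (mod 120).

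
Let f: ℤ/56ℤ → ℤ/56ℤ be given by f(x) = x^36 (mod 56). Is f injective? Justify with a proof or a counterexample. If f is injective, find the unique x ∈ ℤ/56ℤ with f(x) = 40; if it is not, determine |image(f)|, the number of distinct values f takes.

f(1) = 1^36 = 1.
f(3): Repeated squaring mod 56: 3^1 ≡ 3, 3^2 ≡ 3² = 9, 3^4 ≡ 9² = 81 ≡ 25, 3^8 ≡ 25² = 625 ≡ 9, 3^16 ≡ 9² = 81 ≡ 25, 3^32 ≡ 25² = 625 ≡ 9. Since 36 = 32 + 4, 3^36 ≡ 9·25: 9·25 = 225 ≡ 1. So 3^36 ≡ 1 (mod 56).
So f(1) = f(3) = 1 while 1 ≠ 3, hence f is not injective.
Since f is not injective, we determine |image(f)|. Computing x^36 mod 56 for each x (by repeated squaring, reducing mod 56 at every step), the values f(0), f(1), …, f(55) are: 0, 1, 8, 1, 8, 1, 8, 49, 8, 1, 8, 1, 8, 1, 0, 1, 8, 1, 8, 1, 8, 49, 8, 1, 8, 1, 8, 1, 0, 1, 8, 1, 8, 1, 8, 49, 8, 1, 8, 1, 8, 1, 0, 1, 8, 1, 8, 1, 8, 49, 8, 1, 8, 1, 8, 1.
The distinct values are {0, 1, 8, 49}; there are 4 of them.

4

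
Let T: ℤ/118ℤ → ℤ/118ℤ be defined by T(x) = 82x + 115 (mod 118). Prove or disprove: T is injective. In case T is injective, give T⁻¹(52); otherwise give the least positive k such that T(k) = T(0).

Recall: T is injective if T(u) = T(v) implies u = v.
We have gcd(82, 118) = 2 > 1. Taking u = 0 and v = 59: T(0) = 115 and T(59) = 82·59 + 115 = 4953 ≡ 115 (mod 118).
So T(0) = T(59) while 0 ≠ 59, therefore T is not injective.
Since T is not injective, we find the least positive k with T(k) = T(0): this means 82k ≡ 0 (mod 118), i.e. 118 ∣ 82k. Since gcd(82, 118) = 2, dividing through by 2 this holds exactly when 59 ∣ 41k, and as gcd(41, 59) = 1, exactly when 59 ∣ k.
The smallest positive such k is 59.

59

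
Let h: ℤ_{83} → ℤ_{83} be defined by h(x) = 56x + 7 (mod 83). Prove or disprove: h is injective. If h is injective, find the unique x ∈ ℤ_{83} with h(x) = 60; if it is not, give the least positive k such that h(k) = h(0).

38

If h(u) = h(v), then 56u ≡ 56v (mod 83). Because gcd(56, 83) = 1, we may cancel 56 to get u ≡ v (mod 83).
Thus h is injective.
We now compute 56⁻¹ mod 83 explicitly. Euclid's algorithm: 83 = 1·56 + 27, 56 = 2·27 + 2, 27 = 13·2 + 1; back-substituting gives 1 = 43·56 − 29·83, so 56⁻¹ ≡ 43 (mod 83).
Since h is injective, we compute h⁻¹(60): solve 56x + 7 ≡ 60 (mod 83), i.e. 56x ≡ 53 (mod 83).
Multiplying by 56⁻¹ = 43 gives x ≡ 43·53 = 2279 = 27·83 + 38 ≡ 38 (mod 83).
Check: h(38) = 56·38 + 7 = 2135 = 25·83 + 60 ≡ 60 (mod 83).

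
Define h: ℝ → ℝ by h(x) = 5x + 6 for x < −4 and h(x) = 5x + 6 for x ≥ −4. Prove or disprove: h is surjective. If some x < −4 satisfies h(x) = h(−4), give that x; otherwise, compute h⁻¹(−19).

Both pieces are strictly increasing (slopes 5 and 5), so each is injective on its own interval.
The left piece maps (−∞, −4) onto (−∞, −14); the right piece maps [−4, ∞) onto [−14, ∞).
These images together cover ℝ, so h is surjective.
Because the two images are disjoint, no x < −4 has h(x) = h(−4), so we compute h⁻¹(−19): −19 lies in (−∞, −14), so solve 5x + 6 = −19: x = (−19 − 6)/5 = −5.

-5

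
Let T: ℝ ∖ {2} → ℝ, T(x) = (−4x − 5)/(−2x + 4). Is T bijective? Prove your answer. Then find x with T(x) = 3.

If T(x) = 2, cross-multiplying gives −2(−4x − 5) = −4(−2x + 4), which simplifies to 10 = −16 — false.  So 2 has no preimage and T is not surjective.
Therefore T is not bijective.
Solving T(x) = 3: cross-multiplying gives −4x − 5 = 3(−2x + 4), which rearranges to 2x = 17, so x = 17/2.

17/2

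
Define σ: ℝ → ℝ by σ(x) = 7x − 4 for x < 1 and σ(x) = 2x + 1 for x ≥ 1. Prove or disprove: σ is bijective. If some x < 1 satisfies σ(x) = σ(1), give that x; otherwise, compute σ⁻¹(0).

4/7

Both pieces are strictly increasing (slopes 7 and 2), so each is injective on its own interval.
The left piece maps (−∞, 1) onto (−∞, 3); the right piece maps [1, ∞) onto [3, ∞).
Since 3 = 3, the images partition ℝ: σ is injective and surjective, hence bijective.
Because the two images are disjoint, no x < 1 has σ(x) = σ(1), so we compute σ⁻¹(0): 0 lies in (−∞, 3), so solve 7x − 4 = 0: x = (0 + 4)/7 = 4/7.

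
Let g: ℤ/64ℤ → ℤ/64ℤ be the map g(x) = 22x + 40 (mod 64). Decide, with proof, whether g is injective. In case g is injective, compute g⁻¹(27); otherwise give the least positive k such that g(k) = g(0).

32

We have gcd(22, 64) = 2 > 1. Taking a = 0 and b = 32: g(0) = 40 and g(32) = 22·32 + 40 = 744 ≡ 40 (mod 64).
So g(0) = g(32) while 0 ≠ 32, so g is not injective.
Since g is not injective, we find the least positive k with g(k) = g(0): this means 22k ≡ 0 (mod 64), i.e. 64 ∣ 22k. Since gcd(22, 64) = 2, dividing through by 2 this holds exactly when 32 ∣ 11k, and as gcd(11, 32) = 1, exactly when 32 ∣ k.
The smallest positive such k is 32.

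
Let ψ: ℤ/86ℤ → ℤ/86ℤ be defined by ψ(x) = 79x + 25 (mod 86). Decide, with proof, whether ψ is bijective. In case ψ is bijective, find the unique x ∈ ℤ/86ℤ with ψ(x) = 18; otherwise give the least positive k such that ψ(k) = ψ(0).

Recall: ψ is injective if ψ(s) = ψ(t) implies s = t.
If ψ(s) = ψ(t), then 79s ≡ 79t (mod 86). Because gcd(79, 86) = 1, we may cancel 79 to get s ≡ t (mod 86).
We now compute 79⁻¹ mod 86 explicitly. Euclid's algorithm: 86 = 1·79 + 7, 79 = 11·7 + 2, 7 = 3·2 + 1; back-substituting gives 1 = 49·79 − 45·86, so 79⁻¹ ≡ 49 (mod 86).
For any y ∈ ℤ/86ℤ, x = 49(y − 25) mod 86 satisfies ψ(x) = 79·49(y − 25) + 25 ≡ y (since 79·49 ≡ 1 mod 86). So every y has a preimage.
Therefore ψ is bijective.
Since ψ is bijective, we compute ψ⁻¹(18): solve 79x + 25 ≡ 18 (mod 86), i.e. 79x ≡ 79 (mod 86).
Multiplying by 79⁻¹ = 49 gives x ≡ 49·79 = 3871 = 45·86 + 1 ≡ 1 (mod 86).
Check: ψ(1) = 79·1 + 25 = 104 = 1·86 + 18 ≡ 18 (mod 86).

1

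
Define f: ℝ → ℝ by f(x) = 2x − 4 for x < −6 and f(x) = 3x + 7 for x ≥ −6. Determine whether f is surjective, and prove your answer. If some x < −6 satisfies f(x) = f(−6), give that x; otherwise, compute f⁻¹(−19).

-15/2

Both pieces are strictly increasing (slopes 2 and 3), so each is injective on its own interval.
The left piece maps (−∞, −6) onto (−∞, −16); the right piece maps [−6, ∞) onto [−11, ∞).
The union (−∞, −16) ∪ [−11, ∞) omits the interval between −16 and −11; in particular −16 has no preimage. So f is not surjective.
Because the two images are disjoint, no x < −6 has f(x) = f(−6), so we compute f⁻¹(−19): −19 lies in (−∞, −16), so solve 2x − 4 = −19: x = (−19 + 4)/2 = −15/2.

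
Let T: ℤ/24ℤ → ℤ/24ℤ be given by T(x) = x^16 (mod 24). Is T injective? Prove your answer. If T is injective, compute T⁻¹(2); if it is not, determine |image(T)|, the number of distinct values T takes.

4

T(2): Repeated squaring mod 24: 2^1 ≡ 2, 2^2 ≡ 2² = 4, 2^4 ≡ 4² = 16, 2^8 ≡ 16² = 256 ≡ 16, 2^16 ≡ 16² = 256 ≡ 16. So 2^16 ≡ 16 (mod 24).
T(4): Repeated squaring mod 24: 4^1 ≡ 4, 4^2 ≡ 4² = 16, 4^4 ≡ 16² = 256 ≡ 16, 4^8 ≡ 16² = 256 ≡ 16, 4^16 ≡ 16² = 256 ≡ 16. So 4^16 ≡ 16 (mod 24).
So T(2) = T(4) = 16 while 2 ≠ 4, therefore T is not injective.
Since T is not injective, we determine |image(T)|. Computing x^16 mod 24 for each x (by repeated squaring, reducing mod 24 at every step), the values T(0), T(1), …, T(23) are: 0, 1, 16, 9, 16, 1, 0, 1, 16, 9, 16, 1, 0, 1, 16, 9, 16, 1, 0, 1, 16, 9, 16, 1.
The distinct values are {0, 1, 9, 16}; there are 4 of them.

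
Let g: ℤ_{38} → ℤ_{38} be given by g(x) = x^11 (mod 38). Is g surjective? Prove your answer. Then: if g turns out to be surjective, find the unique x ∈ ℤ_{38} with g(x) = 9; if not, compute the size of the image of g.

35

Computing x^11 mod 38 for each x (by repeated squaring, reducing mod 38 at every step), the values g(0), g(1), …, g(37) are: 0, 1, 34, 29, 16, 25, 36, 11, 12, 5, 14, 7, 8, 21, 32, 3, 28, 23, 18, 19, 20, 15, 10, 35, 6, 17, 30, 31, 24, 33, 26, 27, 2, 13, 22, 9, 4, 37.
Every element of ℤ_{38} appears exactly once in this list, so g is a bijection, and in particular surjective.
Since g is surjective, we read off the preimage of 9 from the same table: g(35) = 9, so g⁻¹(9) = 35.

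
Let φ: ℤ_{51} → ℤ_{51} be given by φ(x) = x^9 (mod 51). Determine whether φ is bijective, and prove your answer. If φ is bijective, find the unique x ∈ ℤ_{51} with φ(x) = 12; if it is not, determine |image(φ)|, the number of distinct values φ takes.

39

Computing x^9 mod 51 for each x (by repeated squaring, reducing mod 51 at every step), the values φ(0), φ(1), …, φ(50) are: 0, 1, 2, 48, 4, 29, 45, 10, 8, 9, 7, 23, 39, 13, 20, 15, 16, 17, 18, 19, 14, 21, 46, 11, 27, 25, 26, 24, 40, 5, 30, 37, 32, 33, 34, 35, 36, 31, 38, 12, 28, 44, 42, 43, 41, 6, 22, 47, 3, 49, 50.
Every element of ℤ_{51} appears exactly once in this list, so φ is a bijection, and in particular bijective.
Since φ is bijective, we read off the preimage of 12 from the same table: φ(39) = 12, so φ⁻¹(12) = 39.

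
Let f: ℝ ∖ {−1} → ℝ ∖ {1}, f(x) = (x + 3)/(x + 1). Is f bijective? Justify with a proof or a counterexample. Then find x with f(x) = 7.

-2/3

Suppose f(s) = f(t). Cross-multiplying: (s + 3)(t + 1) = (t + 3)(s + 1).
Expanding both sides and cancelling the symmetric terms leaves −2·(s − t) = 0. Since −2 ≠ 0, s = t. Therefore f is injective.
For any y ≠ 1, solving y(x + 1) = x + 3 for x gives a well-defined x ≠ −1. So f is surjective.
So f is bijective.
Solving f(x) = 7: cross-multiplying gives x + 3 = 7(x + 1), which rearranges to −6x = 4, so x = −2/3.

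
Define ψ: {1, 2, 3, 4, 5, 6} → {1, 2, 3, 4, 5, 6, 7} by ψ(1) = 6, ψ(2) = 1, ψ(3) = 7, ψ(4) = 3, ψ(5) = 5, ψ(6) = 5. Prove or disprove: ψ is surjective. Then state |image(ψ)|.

5

No element maps to 2, so ψ is not surjective.
The image of ψ is {1, 3, 5, 6, 7}, which has 5 elements.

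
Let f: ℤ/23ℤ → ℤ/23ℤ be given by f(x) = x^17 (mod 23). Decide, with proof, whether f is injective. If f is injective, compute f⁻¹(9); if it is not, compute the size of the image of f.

12

Since 23 is prime, the nonzero elements of ℤ/23ℤ form a cyclic group of order 22.
As gcd(17, 22) = 1, raising to the 17th power is a bijection on this group: if x_1^17 ≡ x_2^17 then (x_1x_2^{−1})^17 = 1, and the only element of order dividing gcd(17, 22) = 1 is 1, so x_1 = x_2.
With f(0) = 0 this makes f injective on all of ℤ/23ℤ, hence bijective (finite equal-size domain and codomain). In particular f is injective.
Since f is injective, we find the preimage of 9. The inverse of x ↦ x^17 on (ℤ/23ℤ)^× is x ↦ x^13, because 17·13 = 221 = 10·22 + 1 ≡ 1 (mod 22) and x^{22} = 1 for x ≠ 0 (Fermat). So f⁻¹(9) = 9^13 mod 23.
Repeated squaring mod 23: 9^1 ≡ 9, 9^2 ≡ 9² = 81 ≡ 12, 9^4 ≡ 12² = 144 ≡ 6, 9^8 ≡ 6² = 36 ≡ 13. Since 13 = 8 + 4 + 1, 9^13 ≡ 13·6·9: 13·6 = 78 ≡ 9, then 9·9 = 81 ≡ 12. So 9^13 ≡ 12 (mod 23).
Hence f⁻¹(9) = 12.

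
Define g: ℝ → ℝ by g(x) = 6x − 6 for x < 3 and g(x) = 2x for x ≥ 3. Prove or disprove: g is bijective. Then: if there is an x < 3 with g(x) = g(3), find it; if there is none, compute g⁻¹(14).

Both pieces are strictly increasing (slopes 6 and 2), so each is injective on its own interval.
The left piece maps (−∞, 3) onto (−∞, 12); the right piece maps [3, ∞) onto [6, ∞).
These images overlap. In particular g(3) = 6 (right piece), and solving 6x − 6 = 6 on the left piece gives x = 2 < 3.
So g(2) = g(3) with 2 ≠ 3, and g is not injective, hence not bijective. This x = 2 is the requested value below 3.

2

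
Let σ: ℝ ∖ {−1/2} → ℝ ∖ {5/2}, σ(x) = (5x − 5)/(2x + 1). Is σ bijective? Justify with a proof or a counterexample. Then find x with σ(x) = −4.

Suppose σ(s) = σ(t). Cross-multiplying: (5s − 5)(2t + 1) = (5t − 5)(2s + 1).
Expanding both sides and cancelling the symmetric terms leaves 15·(s − t) = 0. Since 15 ≠ 0, s = t. Therefore σ is injective.
For any y ≠ 5/2, solving y(2x + 1) = 5x − 5 for x gives a well-defined x ≠ −1/2. So σ is surjective.
Thus σ is bijective.
Solving σ(x) = −4: cross-multiplying gives 5x − 5 = −4(2x + 1), which rearranges to 13x = 1, so x = 1/13.

1/13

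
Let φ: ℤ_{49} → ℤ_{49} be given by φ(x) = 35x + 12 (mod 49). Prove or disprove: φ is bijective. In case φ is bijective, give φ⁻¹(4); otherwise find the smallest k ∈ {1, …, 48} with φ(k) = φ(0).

7

We have gcd(35, 49) = 7 > 1. Taking s = 0 and t = 7: φ(0) = 12 and φ(7) = 35·7 + 12 = 257 ≡ 12 (mod 49).
So φ(0) = φ(7) while 0 ≠ 7, so φ is not injective, hence not bijective.
Since φ is not bijective, we find the least positive k with φ(k) = φ(0): this means 35k ≡ 0 (mod 49), i.e. 49 ∣ 35k. Since gcd(35, 49) = 7, dividing through by 7 this holds exactly when 7 ∣ 5k, and as gcd(5, 7) = 1, exactly when 7 ∣ k.
The smallest positive such k is 7.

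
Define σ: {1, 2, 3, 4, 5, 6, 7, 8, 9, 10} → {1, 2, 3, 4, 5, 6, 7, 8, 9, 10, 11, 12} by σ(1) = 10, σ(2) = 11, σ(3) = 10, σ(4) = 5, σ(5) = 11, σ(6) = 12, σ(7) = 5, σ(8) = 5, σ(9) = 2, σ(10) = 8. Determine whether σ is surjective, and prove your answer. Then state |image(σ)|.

6

No element maps to 1, so σ is not surjective.
The image of σ is {2, 5, 8, 10, 11, 12}, which has 6 elements.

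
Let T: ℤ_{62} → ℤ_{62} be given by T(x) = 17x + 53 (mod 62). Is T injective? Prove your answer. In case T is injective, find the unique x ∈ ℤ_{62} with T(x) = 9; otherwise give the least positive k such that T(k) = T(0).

12

By definition, injectivity means: for all x_1, x_2 in the domain, T(x_1) = T(x_2) implies x_1 = x_2.
Suppose T(x_1) = T(x_2) in ℤ_{62}. Then 17x_1 + 53 ≡ 17x_2 + 53 (mod 62), so 17(x_1 − x_2) ≡ 0 (mod 62).
Since gcd(17, 62) = 1, 17 is invertible modulo 62, thus x_1 − x_2 ≡ 0 (mod 62), i.e. x_1 = x_2.
Therefore T is injective.
We now compute 17⁻¹ mod 62 explicitly. Euclid's algorithm: 62 = 3·17 + 11, 17 = 1·11 + 6, 11 = 1·6 + 5, 6 = 1·5 + 1; back-substituting gives 1 = 11·17 − 3·62, so 17⁻¹ ≡ 11 (mod 62).
Since T is injective, we compute T⁻¹(9): solve 17x + 53 ≡ 9 (mod 62), i.e. 17x ≡ 18 (mod 62).
Multiplying by 17⁻¹ = 11 gives x ≡ 11·18 = 198 = 3·62 + 12 ≡ 12 (mod 62).
Check: T(12) = 17·12 + 53 = 257 = 4·62 + 9 ≡ 9 (mod 62).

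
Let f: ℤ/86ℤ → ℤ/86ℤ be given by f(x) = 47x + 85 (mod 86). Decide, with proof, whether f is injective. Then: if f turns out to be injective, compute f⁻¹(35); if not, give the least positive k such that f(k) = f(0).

Recall: injectivity means: for all a, b in the domain, f(a) = f(b) implies a = b.
Suppose f(a) = f(b) in ℤ/86ℤ. Then 47a + 85 ≡ 47b + 85 (mod 86), hence 47(a − b) ≡ 0 (mod 86).
Since gcd(47, 86) = 1, 47 is invertible modulo 86, thus a − b ≡ 0 (mod 86), i.e. a = b.
Thus f is injective.
We now compute 47⁻¹ mod 86 explicitly. Euclid's algorithm: 86 = 1·47 + 39, 47 = 1·39 + 8, 39 = 4·8 + 7, 8 = 1·7 + 1; back-substituting gives 1 = 11·47 − 6·86, so 47⁻¹ ≡ 11 (mod 86).
Since f is injective, we compute f⁻¹(35): solve 47x + 85 ≡ 35 (mod 86), i.e. 47x ≡ 36 (mod 86).
Multiplying by 47⁻¹ = 11 gives x ≡ 11·36 = 396 = 4·86 + 52 ≡ 52 (mod 86).
Check: f(52) = 47·52 + 85 = 2529 = 29·86 + 35 ≡ 35 (mod 86).

52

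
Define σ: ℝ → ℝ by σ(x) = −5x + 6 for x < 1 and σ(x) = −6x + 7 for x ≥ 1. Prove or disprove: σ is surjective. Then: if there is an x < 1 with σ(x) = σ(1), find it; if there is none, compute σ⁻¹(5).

Both pieces are strictly decreasing (slopes −5 and −6), so each is injective on its own interval.
The left piece maps (−∞, 1) onto (1, ∞); the right piece maps [1, ∞) onto (−∞, 1].
These images together cover ℝ, so σ is surjective.
Because the two images are disjoint, no x < 1 has σ(x) = σ(1), so we compute σ⁻¹(5): 5 lies in (1, ∞), so solve −5x + 6 = 5: x = (5 − 6)/(−5) = 1/5.

1/5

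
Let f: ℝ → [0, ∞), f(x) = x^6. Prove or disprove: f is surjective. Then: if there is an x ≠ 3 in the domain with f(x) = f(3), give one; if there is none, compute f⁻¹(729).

-3

For any y ∈ [0, ∞), x = y^{1/6} ∈ ℝ satisfies x^6 = y, so f is surjective.
For the follow-up, such an x exists: taking x = −3 ∈ ℝ gives f(−3) = 729 = f(3) with −3 ≠ 3.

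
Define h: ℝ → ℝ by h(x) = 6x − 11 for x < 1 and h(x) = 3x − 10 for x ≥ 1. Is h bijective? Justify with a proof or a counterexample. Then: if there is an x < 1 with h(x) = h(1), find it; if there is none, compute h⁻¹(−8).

2/3

Both pieces are strictly increasing (slopes 6 and 3), so each is injective on its own interval.
The left piece maps (−∞, 1) onto (−∞, −5); the right piece maps [1, ∞) onto [−7, ∞).
These images overlap. In particular h(1) = −7 (right piece), and solving 6x − 11 = −7 on the left piece gives x = 2/3 < 1.
So h(2/3) = h(1) with 2/3 ≠ 1, and h is not injective, hence not bijective. This x = 2/3 is the requested value below 1.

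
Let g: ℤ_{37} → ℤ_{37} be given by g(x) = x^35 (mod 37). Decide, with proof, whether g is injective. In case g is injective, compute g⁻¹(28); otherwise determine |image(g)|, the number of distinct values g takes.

4

Since 37 is prime, the nonzero elements of ℤ_{37} form a cyclic group of order 36.
As gcd(35, 36) = 1, raising to the 35th power is a bijection on this group: if a^35 ≡ b^35 then (ab^{−1})^35 = 1, and the only element of order dividing gcd(35, 36) = 1 is 1, so a = b.
With g(0) = 0 this makes g injective on all of ℤ_{37}, hence bijective (finite equal-size domain and codomain). In particular g is injective.
Since g is injective, we find the preimage of 28. The inverse of x ↦ x^35 on (ℤ_{37})^× is x ↦ x^35, because 35·35 = 1225 = 34·36 + 1 ≡ 1 (mod 36) and x^{36} = 1 for x ≠ 0 (Fermat). So g⁻¹(28) = 28^35 mod 37.
Repeated squaring mod 37: 28^1 ≡ 28, 28^2 ≡ 28² = 784 ≡ 7, 28^4 ≡ 7² = 49 ≡ 12, 28^8 ≡ 12² = 144 ≡ 33, 28^16 ≡ 33² = 1089 ≡ 16, 28^32 ≡ 16² = 256 ≡ 34. Since 35 = 32 + 2 + 1, 28^35 ≡ 34·7·28: 34·7 = 238 ≡ 16, then 16·28 = 448 ≡ 4. So 28^35 ≡ 4 (mod 37).
Hence g⁻¹(28) = 4.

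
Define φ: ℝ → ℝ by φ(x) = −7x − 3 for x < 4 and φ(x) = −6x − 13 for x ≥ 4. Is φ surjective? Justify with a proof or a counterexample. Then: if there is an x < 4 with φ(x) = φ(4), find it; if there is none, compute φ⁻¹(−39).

13/3

Both pieces are strictly decreasing (slopes −7 and −6), so each is injective on its own interval.
The left piece maps (−∞, 4) onto (−31, ∞); the right piece maps [4, ∞) onto (−∞, −37].
The union (−31, ∞) ∪ (−∞, −37] omits the interval between −31 and −37; in particular −31 has no preimage. So φ is not surjective.
Because the two images are disjoint, no x < 4 has φ(x) = φ(4), so we compute φ⁻¹(−39): −39 lies in (−∞, −37], so solve −6x − 13 = −39: x = (−39 + 13)/(−6) = 13/3.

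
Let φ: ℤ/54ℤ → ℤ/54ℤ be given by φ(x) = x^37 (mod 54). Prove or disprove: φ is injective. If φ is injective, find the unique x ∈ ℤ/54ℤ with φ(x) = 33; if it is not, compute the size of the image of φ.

φ(0) = 0^37 = 0.
φ(6): Repeated squaring mod 54: 6^1 ≡ 6, 6^2 ≡ 6² = 36, 6^4 ≡ 36² = 1296 ≡ 0, 6^8 ≡ 0² = 0, 6^16 ≡ 0² = 0, 6^32 ≡ 0² = 0. Since 37 = 32 + 4 + 1, 6^37 ≡ 0·0·6: 0·0 = 0, then 0·6 = 0. So 6^37 ≡ 0 (mod 54).
So φ(0) = φ(6) = 0 while 0 ≠ 6, hence φ is not injective.
Since φ is not injective, we determine |image(φ)|. Computing x^37 mod 54 for each x (by repeated squaring, reducing mod 54 at every step), the values φ(0), φ(1), …, φ(53) are: 0, 1, 2, 27, 4, 5, 0, 7, 8, 27, 10, 11, 0, 13, 14, 27, 16, 17, 0, 19, 20, 27, 22, 23, 0, 25, 26, 27, 28, 29, 0, 31, 32, 27, 34, 35, 0, 37, 38, 27, 40, 41, 0, 43, 44, 27, 46, 47, 0, 49, 50, 27, 52, 53.
The distinct values are {0, 1, 2, 4, 5, 7, 8, 10, 11, 13, 14, 16, 17, 19, 20, 22, 23, 25, 26, 27, 28, 29, 31, 32, 34, 35, 37, 38, 40, 41, 43, 44, 46, 47, 49, 50, 52, 53}; there are 38 of them.

38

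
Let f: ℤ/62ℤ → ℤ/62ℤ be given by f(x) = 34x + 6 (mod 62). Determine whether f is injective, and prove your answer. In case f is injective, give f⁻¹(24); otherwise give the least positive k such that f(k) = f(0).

We have gcd(34, 62) = 2 > 1. Taking a = 0 and b = 31: f(0) = 6 and f(31) = 34·31 + 6 = 1060 ≡ 6 (mod 62).
So f(0) = f(31) while 0 ≠ 31, therefore f is not injective.
Since f is not injective, we find the least positive k with f(k) = f(0): this means 34k ≡ 0 (mod 62), i.e. 62 ∣ 34k. Since gcd(34, 62) = 2, dividing through by 2 this holds exactly when 31 ∣ 17k, and as gcd(17, 31) = 1, exactly when 31 ∣ k.
The smallest positive such k is 31.

31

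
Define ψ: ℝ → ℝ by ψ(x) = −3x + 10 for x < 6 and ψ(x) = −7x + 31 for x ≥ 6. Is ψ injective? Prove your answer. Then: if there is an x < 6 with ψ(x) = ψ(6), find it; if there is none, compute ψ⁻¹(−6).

16/3

Both pieces are strictly decreasing (slopes −3 and −7), so each is injective on its own interval.
The left piece maps (−∞, 6) onto (−8, ∞); the right piece maps [6, ∞) onto (−∞, −11].
These images are disjoint, so no value is attained by both pieces. Thus ψ is injective.
Because the two images are disjoint, no x < 6 has ψ(x) = ψ(6), so we compute ψ⁻¹(−6): −6 lies in (−8, ∞), so solve −3x + 10 = −6: x = (−6 − 10)/(−3) = 16/3.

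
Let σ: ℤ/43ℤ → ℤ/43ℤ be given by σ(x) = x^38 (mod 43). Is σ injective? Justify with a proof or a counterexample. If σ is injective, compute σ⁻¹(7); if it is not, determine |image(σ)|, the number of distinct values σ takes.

22

σ(21): Repeated squaring mod 43: 21^1 ≡ 21, 21^2 ≡ 21² = 441 ≡ 11, 21^4 ≡ 11² = 121 ≡ 35, 21^8 ≡ 35² = 1225 ≡ 21, 21^16 ≡ 21² = 441 ≡ 11, 21^32 ≡ 11² = 121 ≡ 35. Since 38 = 32 + 4 + 2, 21^38 ≡ 35·35·11: 35·35 = 1225 ≡ 21, then 21·11 = 231 ≡ 16. So 21^38 ≡ 16 (mod 43).
σ(22): Repeated squaring mod 43: 22^1 ≡ 22, 22^2 ≡ 22² = 484 ≡ 11, 22^4 ≡ 11² = 121 ≡ 35, 22^8 ≡ 35² = 1225 ≡ 21, 22^16 ≡ 21² = 441 ≡ 11, 22^32 ≡ 11² = 121 ≡ 35. Since 38 = 32 + 4 + 2, 22^38 ≡ 35·35·11: 35·35 = 1225 ≡ 21, then 21·11 = 231 ≡ 16. So 22^38 ≡ 16 (mod 43).
So σ(21) = σ(22) = 16 while 21 ≠ 22, so σ is not injective.
Since σ is not injective, we determine |image(σ)|. Computing x^38 mod 43 for each x (by repeated squaring, reducing mod 43 at every step), the values σ(0), σ(1), …, σ(42) are: 0, 1, 35, 17, 21, 15, 36, 6, 4, 31, 9, 41, 13, 24, 38, 40, 11, 23, 10, 25, 14, 16, 16, 14, 25, 10, 23, 11, 40, 38, 24, 13, 41, 9, 31, 4, 6, 36, 15, 21, 17, 35, 1.
The distinct values are {0, 1, 4, 6, 9, 10, 11, 13, 14, 15, 16, 17, 21, 23, 24, 25, 31, 35, 36, 38, 40, 41}; there are 22 of them.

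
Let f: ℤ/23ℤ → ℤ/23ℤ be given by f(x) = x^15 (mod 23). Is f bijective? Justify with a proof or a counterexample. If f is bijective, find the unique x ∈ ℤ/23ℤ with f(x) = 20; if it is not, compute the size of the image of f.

19

Since 23 is prime, the nonzero elements of ℤ/23ℤ form a cyclic group of order 22.
As gcd(15, 22) = 1, raising to the 15th power is a bijection on this group: if a^15 ≡ b^15 then (ab^{−1})^15 = 1, and the only element of order dividing gcd(15, 22) = 1 is 1, so a = b.
With f(0) = 0 this makes f injective on all of ℤ/23ℤ, hence bijective (finite equal-size domain and codomain). In particular f is bijective.
Since f is bijective, we find the preimage of 20. The inverse of x ↦ x^15 on (ℤ/23ℤ)^× is x ↦ x^3, because 15·3 = 45 = 2·22 + 1 ≡ 1 (mod 22) and x^{22} = 1 for x ≠ 0 (Fermat). So f⁻¹(20) = 20^3 mod 23.
Repeated squaring mod 23: 20^1 ≡ 20, 20^2 ≡ 20² = 400 ≡ 9. Since 3 = 2 + 1, 20^3 ≡ 9·20: 9·20 = 180 ≡ 19. So 20^3 ≡ 19 (mod 23).
Hence f⁻¹(20) = 19.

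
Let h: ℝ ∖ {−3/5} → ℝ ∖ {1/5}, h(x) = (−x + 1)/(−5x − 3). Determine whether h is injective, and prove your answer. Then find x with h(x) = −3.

Suppose h(u) = h(v). Cross-multiplying: (−u + 1)(−5v − 3) = (−v + 1)(−5u − 3).
Expanding both sides and cancelling the symmetric terms leaves 8·(u − v) = 0. Since 8 ≠ 0, u = v. Therefore h is injective.
Solving h(x) = −3: cross-multiplying gives −x + 1 = −3(−5x − 3), which rearranges to −16x = 8, so x = −1/2.

-1/2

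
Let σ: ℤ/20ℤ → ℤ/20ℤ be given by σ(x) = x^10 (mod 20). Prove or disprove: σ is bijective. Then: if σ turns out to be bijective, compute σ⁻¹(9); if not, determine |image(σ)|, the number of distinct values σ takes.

6

σ(4): Repeated squaring mod 20: 4^1 ≡ 4, 4^2 ≡ 4² = 16, 4^4 ≡ 16² = 256 ≡ 16, 4^8 ≡ 16² = 256 ≡ 16. Since 10 = 8 + 2, 4^10 ≡ 16·16: 16·16 = 256 ≡ 16. So 4^10 ≡ 16 (mod 20).
σ(6): Repeated squaring mod 20: 6^1 ≡ 6, 6^2 ≡ 6² = 36 ≡ 16, 6^4 ≡ 16² = 256 ≡ 16, 6^8 ≡ 16² = 256 ≡ 16. Since 10 = 8 + 2, 6^10 ≡ 16·16: 16·16 = 256 ≡ 16. So 6^10 ≡ 16 (mod 20).
So σ(4) = σ(6) = 16 while 4 ≠ 6, hence σ is not injective, hence not bijective.
Since σ is not bijective, we determine |image(σ)|. Computing x^10 mod 20 for each x (by repeated squaring, reducing mod 20 at every step), the values σ(0), σ(1), …, σ(19) are: 0, 1, 4, 9, 16, 5, 16, 9, 4, 1, 0, 1, 4, 9, 16, 5, 16, 9, 4, 1.
The distinct values are {0, 1, 4, 5, 9, 16}; there are 6 of them.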